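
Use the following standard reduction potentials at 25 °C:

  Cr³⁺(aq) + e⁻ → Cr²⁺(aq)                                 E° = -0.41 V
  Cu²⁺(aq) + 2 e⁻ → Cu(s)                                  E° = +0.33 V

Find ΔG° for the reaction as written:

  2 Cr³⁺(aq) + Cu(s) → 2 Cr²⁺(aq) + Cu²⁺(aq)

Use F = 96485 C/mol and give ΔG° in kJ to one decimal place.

As written, Cr³⁺/Cr²⁺ is reduced (cathode) and Cu²⁺/Cu is oxidised (anode), so E°cell = (-0.41) − (+0.33) = -0.74 V.
Balancing electrons gives n = 2.
ΔG° = −nFE° = −(2)(96485)(-0.74) = 142,798 J = +142.8 kJ.

+142.8 kJ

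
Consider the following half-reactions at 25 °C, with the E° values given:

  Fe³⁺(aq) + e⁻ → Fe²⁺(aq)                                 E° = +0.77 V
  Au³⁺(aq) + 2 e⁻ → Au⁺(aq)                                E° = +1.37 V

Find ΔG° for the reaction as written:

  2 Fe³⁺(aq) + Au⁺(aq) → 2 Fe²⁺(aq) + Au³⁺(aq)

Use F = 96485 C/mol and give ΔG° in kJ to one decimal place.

+115.8 kJ

As written, Fe³⁺/Fe²⁺ is reduced (cathode) and Au³⁺/Au⁺ is oxidised (anode), so E°cell = (+0.77) − (+1.37) = -0.60 V.
Balancing electrons gives n = 2.
ΔG° = −nFE° = −(2)(96485)(-0.60) = 115,782 J = +115.8 kJ.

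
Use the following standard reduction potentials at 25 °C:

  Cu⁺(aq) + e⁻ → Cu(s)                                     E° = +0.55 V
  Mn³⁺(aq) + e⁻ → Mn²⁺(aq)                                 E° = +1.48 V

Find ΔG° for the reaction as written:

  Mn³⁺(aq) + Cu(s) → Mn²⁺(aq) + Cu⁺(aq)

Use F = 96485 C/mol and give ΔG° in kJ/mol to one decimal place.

As written, Mn³⁺/Mn²⁺ is reduced (cathode) and Cu⁺/Cu is oxidised (anode), so E°cell = (+1.48) − (+0.55) = +0.93 V.
Balancing electrons gives n = 1.
ΔG° = −nFE° = −(1)(96485)(+0.93) = -89,731 J = -89.7 kJ/mol.

-89.7 kJ/mol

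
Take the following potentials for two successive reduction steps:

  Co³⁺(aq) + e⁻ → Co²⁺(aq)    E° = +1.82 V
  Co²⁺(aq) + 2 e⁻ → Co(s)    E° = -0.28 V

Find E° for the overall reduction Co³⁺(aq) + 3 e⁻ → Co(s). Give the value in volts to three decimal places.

+0.420 V

Standard free energies of sequential steps add: ΔG°₃ = ΔG°₁ + ΔG°₂, so n₃E°₃ = n₁E°₁ + n₂E°₂.
E°₃ = (1×+1.82 + 2×-0.28) / 3 = (+1.260) / 3 = +0.420 V.
E° values themselves are not directly additive — weighting by electron count is essential.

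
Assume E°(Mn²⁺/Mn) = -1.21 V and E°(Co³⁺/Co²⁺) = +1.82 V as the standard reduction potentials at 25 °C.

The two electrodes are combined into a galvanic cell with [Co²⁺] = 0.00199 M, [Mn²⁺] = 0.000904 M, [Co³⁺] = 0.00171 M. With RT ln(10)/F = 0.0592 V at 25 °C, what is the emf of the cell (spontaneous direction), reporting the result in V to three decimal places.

+3.116 V

Co³⁺/Co²⁺ is the cathode (higher E°), Mn²⁺/Mn the anode: E°cell = +1.82 − (-1.21) = +3.03 V, n = 2.
Overall: 2 Co³⁺(aq) + Mn(s) → 2 Co²⁺(aq) + Mn²⁺(aq)
Q = [Co²⁺]^2·[Mn²⁺] / ([Co³⁺]^2); log Q = -2.912.
E = E° − (0.0592/n) log Q = +3.03 − (0.0592/2)(-2.912) = +3.116 V.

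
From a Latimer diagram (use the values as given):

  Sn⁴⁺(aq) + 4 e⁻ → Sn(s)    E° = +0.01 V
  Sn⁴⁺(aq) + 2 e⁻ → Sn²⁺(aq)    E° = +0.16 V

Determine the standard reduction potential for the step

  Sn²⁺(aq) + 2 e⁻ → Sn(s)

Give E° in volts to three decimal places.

-0.140 V

Sequential free energies add, so n₃E°₃ = n₁E°₁ + n₂E°₂.
With n₃ = 4, and the known step contributing 2×(+0.16) V, the unknown satisfies 2·E° = 4×(+0.01) − 2×(+0.16) = -0.280.
E° = -0.280 / 2 = -0.140 V.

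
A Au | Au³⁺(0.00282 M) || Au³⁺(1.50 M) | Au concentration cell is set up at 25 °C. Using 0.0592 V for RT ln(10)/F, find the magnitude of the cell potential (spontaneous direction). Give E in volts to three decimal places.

For a concentration cell E°cell = 0. The 1.50 M side is the cathode (reduction is favoured where [Au³⁺] is higher).
With n = 3, E = −(0.0592/3) log([Au³⁺]ₐₙ/[Au³⁺]꜀ₐₜ) = −(0.0592/3) log(0.00282/1.5) = −(0.0592/3)(-2.726) = +0.054 V.

+0.054 V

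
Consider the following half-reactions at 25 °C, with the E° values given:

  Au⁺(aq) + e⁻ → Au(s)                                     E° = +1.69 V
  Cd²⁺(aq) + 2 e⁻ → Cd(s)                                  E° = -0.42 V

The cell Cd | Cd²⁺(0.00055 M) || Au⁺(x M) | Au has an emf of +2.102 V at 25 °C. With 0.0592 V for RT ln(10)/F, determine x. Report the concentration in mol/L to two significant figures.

Au⁺/Au is the cathode, Cd²⁺/Cd the anode: E°cell = +2.11 V, n = 2.
Overall reaction: 2 Au⁺(aq) + Cd(s) → 2 Au(s) + Cd²⁺(aq); Q = [Cd²⁺]^1/[Au⁺]^2.
From E = E° − (0.0592/n) log Q: log Q = (E° − E)·n/0.0592 = (+2.11 − (+2.102))·2/0.0592 = 0.2703.
So 2·log[Au⁺] = 1·log(0.00055) − log Q = -3.2596 − (0.2703) = -3.5299; log[Au⁺] = -3.5299 / 2 = -1.7650; [Au⁺] = 10^(-1.7650) ≈ 0.017 M.

0.017 M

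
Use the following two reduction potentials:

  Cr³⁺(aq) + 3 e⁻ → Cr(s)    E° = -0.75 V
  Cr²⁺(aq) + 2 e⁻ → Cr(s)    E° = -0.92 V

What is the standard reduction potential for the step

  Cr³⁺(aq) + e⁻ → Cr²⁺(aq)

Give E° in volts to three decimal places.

Sequential free energies add, so n₃E°₃ = n₁E°₁ + n₂E°₂.
With n₃ = 3, and the known step contributing 2×(-0.92) V, the unknown satisfies 1·E° = 3×(-0.75) − 2×(-0.92) = -0.410.
E° = -0.410 / 1 = -0.410 V.

-0.410 V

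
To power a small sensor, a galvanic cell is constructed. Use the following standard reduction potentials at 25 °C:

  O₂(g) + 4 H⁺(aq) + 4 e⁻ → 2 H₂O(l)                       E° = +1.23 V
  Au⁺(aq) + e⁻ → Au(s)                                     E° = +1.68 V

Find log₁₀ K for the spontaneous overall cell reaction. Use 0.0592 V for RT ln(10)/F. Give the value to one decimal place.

30.4

Cathode: Au⁺/Au; anode: O₂/H₂O. E°cell = +0.45 V, n = 4.
log K = nE°cell / 0.0592 = (4)(+0.45) / 0.0592 = 30.4.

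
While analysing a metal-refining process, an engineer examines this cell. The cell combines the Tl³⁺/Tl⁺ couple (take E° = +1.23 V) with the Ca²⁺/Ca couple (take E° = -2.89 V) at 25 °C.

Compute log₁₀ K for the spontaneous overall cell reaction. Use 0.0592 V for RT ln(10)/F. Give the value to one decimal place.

Cathode: Tl³⁺/Tl⁺; anode: Ca²⁺/Ca. E°cell = +4.12 V, n = 2.
log K = nE°cell / 0.0592 = (2)(+4.12) / 0.0592 = 139.2.

139.2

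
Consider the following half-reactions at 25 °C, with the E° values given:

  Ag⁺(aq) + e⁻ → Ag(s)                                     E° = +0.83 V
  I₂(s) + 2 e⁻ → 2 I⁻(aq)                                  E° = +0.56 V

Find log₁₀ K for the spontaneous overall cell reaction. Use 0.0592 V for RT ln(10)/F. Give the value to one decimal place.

9.1

Cathode: Ag⁺/Ag; anode: I₂/I⁻. E°cell = +0.27 V, n = 2.
log K = nE°cell / 0.0592 = (2)(+0.27) / 0.0592 = 9.1.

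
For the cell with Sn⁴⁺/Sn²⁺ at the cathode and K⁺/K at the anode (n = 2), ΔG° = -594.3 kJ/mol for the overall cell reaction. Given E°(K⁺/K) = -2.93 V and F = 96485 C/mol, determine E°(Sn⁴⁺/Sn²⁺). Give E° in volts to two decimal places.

E°cell = −ΔG°/(nF) = −(-594.3×10³)/((2)(96485)) = +3.080 V.
Since Sn⁴⁺/Sn²⁺ is the cathode and K⁺/K the anode, E°cell = E°(Sn⁴⁺/Sn²⁺) − E°(K⁺/K).
So E°(Sn⁴⁺/Sn²⁺) = E°cell + E°(K⁺/K) = +3.080 + (-2.93) = +0.15 V.

+0.15 V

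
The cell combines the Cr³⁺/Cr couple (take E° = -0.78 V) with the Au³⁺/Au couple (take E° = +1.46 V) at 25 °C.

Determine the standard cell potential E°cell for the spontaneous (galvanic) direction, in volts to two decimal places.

The Au³⁺/Au couple has the higher reduction potential, so it is the cathode; Cr³⁺/Cr is oxidised at the anode.
E°cell = E°(cathode) − E°(anode) = (+1.46) − (-0.78) = +2.24 V.

+2.24 V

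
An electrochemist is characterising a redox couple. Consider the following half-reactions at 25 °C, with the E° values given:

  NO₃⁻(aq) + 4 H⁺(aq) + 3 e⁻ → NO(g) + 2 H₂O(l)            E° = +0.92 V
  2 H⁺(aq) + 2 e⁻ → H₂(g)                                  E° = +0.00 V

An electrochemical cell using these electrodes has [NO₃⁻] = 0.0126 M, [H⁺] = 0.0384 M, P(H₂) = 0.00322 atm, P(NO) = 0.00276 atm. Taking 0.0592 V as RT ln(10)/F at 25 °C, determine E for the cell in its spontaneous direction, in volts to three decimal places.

+0.831 V

NO₃⁻/NO is the cathode (higher E°), H⁺/H₂ the anode: E°cell = +0.92 − (+0.00) = +0.92 V, n = 6.
Overall: 2 NO₃⁻(aq) + 2 H⁺(aq) + 3 H₂(g) → 2 NO(g) + 4 H₂O(l)
Q = P(NO)^2 / ([NO₃⁻]^2·[H⁺]^2·P(H₂)^3); log Q = 8.989.
E = E° − (0.0592/n) log Q = +0.92 − (0.0592/6)(8.989) = +0.831 V.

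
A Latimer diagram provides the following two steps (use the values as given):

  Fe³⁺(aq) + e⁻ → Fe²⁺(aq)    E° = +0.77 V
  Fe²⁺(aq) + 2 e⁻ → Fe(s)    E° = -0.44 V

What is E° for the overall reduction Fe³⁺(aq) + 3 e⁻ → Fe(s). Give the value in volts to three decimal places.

-0.037 V

Adding the free-energy changes (−nFE°) of the two steps gives −n₃FE°₃ = −n₁FE°₁ − n₂FE°₂.
E°₃ = (1×+0.77 + 2×-0.44) / 3 = (-0.110) / 3 = -0.037 V.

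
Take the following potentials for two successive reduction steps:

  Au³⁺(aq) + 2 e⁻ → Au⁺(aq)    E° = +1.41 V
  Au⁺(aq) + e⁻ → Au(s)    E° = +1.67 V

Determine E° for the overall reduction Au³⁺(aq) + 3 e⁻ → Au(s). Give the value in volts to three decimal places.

Adding the free-energy changes (−nFE°) of the two steps gives −n₃FE°₃ = −n₁FE°₁ − n₂FE°₂.
E°₃ = (2×+1.41 + 1×+1.67) / 3 = (+4.490) / 3 = +1.497 V.

+1.497 V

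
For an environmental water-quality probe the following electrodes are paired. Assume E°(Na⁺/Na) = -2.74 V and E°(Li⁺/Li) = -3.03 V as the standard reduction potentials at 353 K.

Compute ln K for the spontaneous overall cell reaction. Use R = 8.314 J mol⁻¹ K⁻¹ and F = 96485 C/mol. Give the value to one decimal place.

9.5

Cathode: Na⁺/Na; anode: Li⁺/Li. E°cell = (-2.74) − (-3.03) = +0.29 V, with n = 1.
ΔG° = −nFE° = −RT ln K, so ln K = nFE°/(RT) = (1)(96485)(+0.29) / ((8.314)(353)) = 9.534.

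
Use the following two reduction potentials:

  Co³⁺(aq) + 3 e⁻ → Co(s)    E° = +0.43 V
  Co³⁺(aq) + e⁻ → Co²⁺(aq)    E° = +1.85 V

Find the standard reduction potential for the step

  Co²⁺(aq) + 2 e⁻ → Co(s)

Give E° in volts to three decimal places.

Sequential free energies add, so n₃E°₃ = n₁E°₁ + n₂E°₂.
With n₃ = 3, and the known step contributing 1×(+1.85) V, the unknown satisfies 2·E° = 3×(+0.43) − 1×(+1.85) = -0.560.
E° = -0.560 / 2 = -0.280 V.

-0.280 V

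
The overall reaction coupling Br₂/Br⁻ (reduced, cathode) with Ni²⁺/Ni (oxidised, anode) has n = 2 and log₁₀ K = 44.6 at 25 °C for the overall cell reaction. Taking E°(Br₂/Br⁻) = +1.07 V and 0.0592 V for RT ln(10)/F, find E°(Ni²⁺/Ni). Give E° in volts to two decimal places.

E°cell = (0.0592/n)·log K = (0.0592/2)(44.6) = +1.320 V.
Since Br₂/Br⁻ is the cathode and Ni²⁺/Ni the anode, E°cell = E°(Br₂/Br⁻) − E°(Ni²⁺/Ni).
So E°(Ni²⁺/Ni) = E°(Br₂/Br⁻) − E°cell = (+1.07) − (+1.320) = -0.25 V.

-0.25 V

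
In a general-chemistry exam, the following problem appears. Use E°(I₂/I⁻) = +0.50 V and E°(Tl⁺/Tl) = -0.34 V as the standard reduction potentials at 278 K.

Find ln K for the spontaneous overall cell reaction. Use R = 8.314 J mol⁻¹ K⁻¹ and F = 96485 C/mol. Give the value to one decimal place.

70.1

Cathode: I₂/I⁻; anode: Tl⁺/Tl. E°cell = (+0.50) − (-0.34) = +0.84 V, with n = 2.
ΔG° = −nFE° = −RT ln K, so ln K = nFE°/(RT) = (2)(96485)(+0.84) / ((8.314)(278)) = 70.132.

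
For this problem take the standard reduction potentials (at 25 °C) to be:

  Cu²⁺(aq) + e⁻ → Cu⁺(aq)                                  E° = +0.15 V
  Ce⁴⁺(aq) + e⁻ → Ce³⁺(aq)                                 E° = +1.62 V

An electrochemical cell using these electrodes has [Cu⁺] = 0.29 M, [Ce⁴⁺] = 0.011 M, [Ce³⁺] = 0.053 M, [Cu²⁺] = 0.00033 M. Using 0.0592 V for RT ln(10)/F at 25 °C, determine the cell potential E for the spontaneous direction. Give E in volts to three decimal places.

+1.604 V

Ce⁴⁺/Ce³⁺ is the cathode (higher E°), Cu²⁺/Cu⁺ the anode: E°cell = +1.62 − (+0.15) = +1.47 V, n = 1.
Overall: Ce⁴⁺(aq) + Cu⁺(aq) → Ce³⁺(aq) + Cu²⁺(aq)
Q = [Ce³⁺]·[Cu²⁺] / ([Ce⁴⁺]·[Cu⁺]); log Q = -2.261.
E = E° − (0.0592/n) log Q = +1.47 − (0.0592/1)(-2.261) = +1.604 V.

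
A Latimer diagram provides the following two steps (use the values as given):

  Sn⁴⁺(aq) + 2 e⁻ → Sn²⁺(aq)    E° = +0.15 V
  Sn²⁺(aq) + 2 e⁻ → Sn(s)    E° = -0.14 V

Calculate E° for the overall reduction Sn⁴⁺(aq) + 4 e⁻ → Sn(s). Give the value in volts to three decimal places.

+0.005 V

Since ΔG° = −nFE° is additive over sequential reductions, n₃E°₃ = n₁E°₁ + n₂E°₂.
E°₃ = (2×+0.15 + 2×-0.14) / 4 = (+0.020) / 4 = +0.005 V.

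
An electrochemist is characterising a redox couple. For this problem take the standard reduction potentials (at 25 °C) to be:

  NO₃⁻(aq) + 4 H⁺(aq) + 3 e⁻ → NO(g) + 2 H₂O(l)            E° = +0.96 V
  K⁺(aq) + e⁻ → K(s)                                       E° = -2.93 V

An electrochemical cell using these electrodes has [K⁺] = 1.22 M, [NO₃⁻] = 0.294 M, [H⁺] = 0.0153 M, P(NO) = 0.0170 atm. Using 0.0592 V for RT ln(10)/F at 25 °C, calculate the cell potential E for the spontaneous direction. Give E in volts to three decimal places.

NO₃⁻/NO is the cathode (higher E°), K⁺/K the anode: E°cell = +0.96 − (-2.93) = +3.89 V, n = 3.
Overall: NO₃⁻(aq) + 4 H⁺(aq) + 3 K(s) → NO(g) + 2 H₂O(l) + 3 K⁺(aq)
Q = P(NO)·[K⁺]^3 / ([NO₃⁻]·[H⁺]^4); log Q = 6.282.
E = E° − (0.0592/n) log Q = +3.89 − (0.0592/3)(6.282) = +3.766 V.

+3.766 V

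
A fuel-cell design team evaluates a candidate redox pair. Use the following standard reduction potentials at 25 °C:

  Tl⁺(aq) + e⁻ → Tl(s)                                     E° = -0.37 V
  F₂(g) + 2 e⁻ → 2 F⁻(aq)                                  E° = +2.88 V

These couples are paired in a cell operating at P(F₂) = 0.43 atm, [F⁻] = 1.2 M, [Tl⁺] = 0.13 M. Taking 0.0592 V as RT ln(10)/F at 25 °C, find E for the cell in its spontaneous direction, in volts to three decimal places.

+3.287 V

F₂/F⁻ is the cathode (higher E°), Tl⁺/Tl the anode: E°cell = +2.88 − (-0.37) = +3.25 V, n = 2.
Overall: F₂(g) + 2 Tl(s) → 2 F⁻(aq) + 2 Tl⁺(aq)
Q = [F⁻]^2·[Tl⁺]^2 / (P(F₂)); log Q = -1.247.
E = E° − (0.0592/n) log Q = +3.25 − (0.0592/2)(-1.247) = +3.287 V.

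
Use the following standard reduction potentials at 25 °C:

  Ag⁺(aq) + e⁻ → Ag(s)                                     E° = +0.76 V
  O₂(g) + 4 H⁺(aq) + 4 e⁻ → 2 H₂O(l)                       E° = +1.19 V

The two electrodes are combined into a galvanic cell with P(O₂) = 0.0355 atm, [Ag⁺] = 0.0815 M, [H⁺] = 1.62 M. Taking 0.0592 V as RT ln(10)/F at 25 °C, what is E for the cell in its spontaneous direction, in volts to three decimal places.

O₂/H₂O is the cathode (higher E°), Ag⁺/Ag the anode: E°cell = +1.19 − (+0.76) = +0.43 V, n = 4.
Overall: O₂(g) + 4 H⁺(aq) + 4 Ag(s) → 2 H₂O(l) + 4 Ag⁺(aq)
Q = [Ag⁺]^4 / (P(O₂)·[H⁺]^4); log Q = -3.744.
E = E° − (0.0592/n) log Q = +0.43 − (0.0592/4)(-3.744) = +0.485 V.

+0.485 V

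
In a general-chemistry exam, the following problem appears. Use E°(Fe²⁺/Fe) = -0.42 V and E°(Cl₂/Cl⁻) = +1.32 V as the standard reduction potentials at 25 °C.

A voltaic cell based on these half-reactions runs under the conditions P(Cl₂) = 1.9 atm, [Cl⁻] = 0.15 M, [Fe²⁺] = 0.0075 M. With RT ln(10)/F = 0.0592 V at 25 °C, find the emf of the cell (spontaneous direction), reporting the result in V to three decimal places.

+1.860 V

Cl₂/Cl⁻ is the cathode (higher E°), Fe²⁺/Fe the anode: E°cell = +1.32 − (-0.42) = +1.74 V, n = 2.
Overall: Cl₂(g) + Fe(s) → 2 Cl⁻(aq) + Fe²⁺(aq)
Q = [Cl⁻]^2·[Fe²⁺] / (P(Cl₂)); log Q = -4.052.
E = E° − (0.0592/n) log Q = +1.74 − (0.0592/2)(-4.052) = +1.860 V.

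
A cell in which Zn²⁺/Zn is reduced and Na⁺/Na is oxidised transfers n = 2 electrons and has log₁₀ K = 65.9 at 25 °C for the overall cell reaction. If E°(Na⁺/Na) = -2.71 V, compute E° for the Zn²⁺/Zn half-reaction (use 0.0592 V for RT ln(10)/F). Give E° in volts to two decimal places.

E°cell = (0.0592/n)·log K = (0.0592/2)(65.9) = +1.951 V.
Since Zn²⁺/Zn is the cathode and Na⁺/Na the anode, E°cell = E°(Zn²⁺/Zn) − E°(Na⁺/Na).
So E°(Zn²⁺/Zn) = E°cell + E°(Na⁺/Na) = +1.951 + (-2.71) = -0.76 V.

-0.76 V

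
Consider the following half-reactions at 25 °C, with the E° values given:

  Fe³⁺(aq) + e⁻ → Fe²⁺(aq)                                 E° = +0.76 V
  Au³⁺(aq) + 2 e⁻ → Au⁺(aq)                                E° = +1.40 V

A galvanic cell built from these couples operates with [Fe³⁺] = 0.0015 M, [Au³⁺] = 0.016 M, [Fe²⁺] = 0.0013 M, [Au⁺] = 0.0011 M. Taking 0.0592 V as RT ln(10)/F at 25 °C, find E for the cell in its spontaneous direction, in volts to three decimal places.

Au³⁺/Au⁺ is the cathode (higher E°), Fe³⁺/Fe²⁺ the anode: E°cell = +1.40 − (+0.76) = +0.64 V, n = 2.
Overall: Au³⁺(aq) + 2 Fe²⁺(aq) → Au⁺(aq) + 2 Fe³⁺(aq)
Q = [Au⁺]·[Fe³⁺]^2 / ([Au³⁺]·[Fe²⁺]^2); log Q = -1.038.
E = E° − (0.0592/n) log Q = +0.64 − (0.0592/2)(-1.038) = +0.671 V.

+0.671 V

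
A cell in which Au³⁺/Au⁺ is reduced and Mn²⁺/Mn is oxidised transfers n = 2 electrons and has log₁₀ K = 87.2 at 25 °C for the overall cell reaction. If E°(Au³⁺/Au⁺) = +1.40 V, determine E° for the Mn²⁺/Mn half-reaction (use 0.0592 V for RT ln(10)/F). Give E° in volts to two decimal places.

-1.18 V

E°cell = (0.0592/n)·log K = (0.0592/2)(87.2) = +2.581 V.
Since Au³⁺/Au⁺ is the cathode and Mn²⁺/Mn the anode, E°cell = E°(Au³⁺/Au⁺) − E°(Mn²⁺/Mn).
So E°(Mn²⁺/Mn) = E°(Au³⁺/Au⁺) − E°cell = (+1.40) − (+2.581) = -1.18 V.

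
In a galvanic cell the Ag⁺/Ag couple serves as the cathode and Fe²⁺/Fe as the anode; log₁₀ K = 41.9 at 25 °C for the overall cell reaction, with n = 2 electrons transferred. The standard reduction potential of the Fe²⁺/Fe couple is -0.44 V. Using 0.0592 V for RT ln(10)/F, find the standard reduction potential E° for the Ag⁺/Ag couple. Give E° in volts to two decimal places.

E°cell = (0.0592/n)·log K = (0.0592/2)(41.9) = +1.240 V.
Since Ag⁺/Ag is the cathode and Fe²⁺/Fe the anode, E°cell = E°(Ag⁺/Ag) − E°(Fe²⁺/Fe).
So E°(Ag⁺/Ag) = E°cell + E°(Fe²⁺/Fe) = +1.240 + (-0.44) = +0.80 V.

+0.80 V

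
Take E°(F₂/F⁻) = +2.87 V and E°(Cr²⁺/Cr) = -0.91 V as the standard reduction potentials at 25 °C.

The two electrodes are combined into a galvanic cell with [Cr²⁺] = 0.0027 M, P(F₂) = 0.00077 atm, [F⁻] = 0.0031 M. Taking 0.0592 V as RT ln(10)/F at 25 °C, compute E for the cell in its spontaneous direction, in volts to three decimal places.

F₂/F⁻ is the cathode (higher E°), Cr²⁺/Cr the anode: E°cell = +2.87 − (-0.91) = +3.78 V, n = 2.
Overall: F₂(g) + Cr(s) → 2 F⁻(aq) + Cr²⁺(aq)
Q = [F⁻]^2·[Cr²⁺] / (P(F₂)); log Q = -4.472.
E = E° − (0.0592/n) log Q = +3.78 − (0.0592/2)(-4.472) = +3.912 V.

+3.912 V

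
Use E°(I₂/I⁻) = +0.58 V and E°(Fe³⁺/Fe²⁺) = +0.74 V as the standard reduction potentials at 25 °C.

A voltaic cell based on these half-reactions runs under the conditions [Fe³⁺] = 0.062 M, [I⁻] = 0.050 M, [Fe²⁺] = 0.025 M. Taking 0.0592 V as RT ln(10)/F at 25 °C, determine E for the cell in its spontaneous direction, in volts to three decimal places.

Fe³⁺/Fe²⁺ is the cathode (higher E°), I₂/I⁻ the anode: E°cell = +0.74 − (+0.58) = +0.16 V, n = 2.
Overall: 2 Fe³⁺(aq) + 2 I⁻(aq) → 2 Fe²⁺(aq) + I₂(s)
Q = [Fe²⁺]^2 / ([Fe³⁺]^2·[I⁻]^2); log Q = 1.813.
E = E° − (0.0592/n) log Q = +0.16 − (0.0592/2)(1.813) = +0.106 V.

+0.106 V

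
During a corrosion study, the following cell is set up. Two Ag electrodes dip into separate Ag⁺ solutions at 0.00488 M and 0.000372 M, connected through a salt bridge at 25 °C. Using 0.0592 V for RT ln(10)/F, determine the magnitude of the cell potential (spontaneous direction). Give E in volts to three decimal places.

+0.066 V

For a concentration cell E°cell = 0. The 0.00488 M side is the cathode (reduction is favoured where [Ag⁺] is higher).
With n = 1, E = −(0.0592/1) log([Ag⁺]ₐₙ/[Ag⁺]꜀ₐₜ) = −(0.0592/1) log(0.000372/0.00488) = −(0.0592/1)(-1.118) = +0.066 V.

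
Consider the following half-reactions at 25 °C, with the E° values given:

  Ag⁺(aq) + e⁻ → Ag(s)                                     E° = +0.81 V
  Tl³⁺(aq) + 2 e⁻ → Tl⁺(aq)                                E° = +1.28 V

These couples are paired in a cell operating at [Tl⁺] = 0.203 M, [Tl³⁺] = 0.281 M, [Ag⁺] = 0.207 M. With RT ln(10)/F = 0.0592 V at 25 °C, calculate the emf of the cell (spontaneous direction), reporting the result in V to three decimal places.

Tl³⁺/Tl⁺ is the cathode (higher E°), Ag⁺/Ag the anode: E°cell = +1.28 − (+0.81) = +0.47 V, n = 2.
Overall: Tl³⁺(aq) + 2 Ag(s) → Tl⁺(aq) + 2 Ag⁺(aq)
Q = [Tl⁺]·[Ag⁺]^2 / ([Tl³⁺]); log Q = -1.509.
E = E° − (0.0592/n) log Q = +0.47 − (0.0592/2)(-1.509) = +0.515 V.

+0.515 V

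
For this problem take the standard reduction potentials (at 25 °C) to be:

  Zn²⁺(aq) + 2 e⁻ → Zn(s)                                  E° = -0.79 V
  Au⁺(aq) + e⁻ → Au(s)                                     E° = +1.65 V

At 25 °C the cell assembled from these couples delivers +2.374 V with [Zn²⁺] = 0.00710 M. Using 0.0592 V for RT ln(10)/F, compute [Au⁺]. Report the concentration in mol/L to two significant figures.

Au⁺/Au is the cathode, Zn²⁺/Zn the anode: E°cell = +2.44 V, n = 2.
Overall reaction: 2 Au⁺(aq) + Zn(s) → 2 Au(s) + Zn²⁺(aq); Q = [Zn²⁺]^1/[Au⁺]^2.
From E = E° − (0.0592/n) log Q: log Q = (E° − E)·n/0.0592 = (+2.44 − (+2.374))·2/0.0592 = 2.2297.
So 2·log[Au⁺] = 1·log(0.0071) − log Q = -2.1487 − (2.2297) = -4.3784; log[Au⁺] = -4.3784 / 2 = -2.1892; [Au⁺] = 10^(-2.1892) ≈ 0.0065 M.

0.0065 M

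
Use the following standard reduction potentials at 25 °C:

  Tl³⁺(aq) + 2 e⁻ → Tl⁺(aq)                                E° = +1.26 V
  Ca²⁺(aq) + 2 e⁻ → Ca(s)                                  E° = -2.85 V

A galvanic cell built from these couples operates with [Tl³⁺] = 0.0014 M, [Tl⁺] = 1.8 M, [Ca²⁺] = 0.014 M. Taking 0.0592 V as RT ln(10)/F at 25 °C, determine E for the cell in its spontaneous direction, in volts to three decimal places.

Tl³⁺/Tl⁺ is the cathode (higher E°), Ca²⁺/Ca the anode: E°cell = +1.26 − (-2.85) = +4.11 V, n = 2.
Overall: Tl³⁺(aq) + Ca(s) → Tl⁺(aq) + Ca²⁺(aq)
Q = [Tl⁺]·[Ca²⁺] / ([Tl³⁺]); log Q = 1.255.
E = E° − (0.0592/n) log Q = +4.11 − (0.0592/2)(1.255) = +4.073 V.

+4.073 V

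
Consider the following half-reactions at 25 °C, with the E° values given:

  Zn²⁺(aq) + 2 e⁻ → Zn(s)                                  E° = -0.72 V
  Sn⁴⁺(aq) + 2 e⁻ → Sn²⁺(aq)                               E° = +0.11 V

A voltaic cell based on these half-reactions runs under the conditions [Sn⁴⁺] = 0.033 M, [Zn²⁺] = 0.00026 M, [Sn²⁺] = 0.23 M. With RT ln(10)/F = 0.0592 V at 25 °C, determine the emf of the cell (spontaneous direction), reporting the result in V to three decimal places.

+0.911 V

Sn⁴⁺/Sn²⁺ is the cathode (higher E°), Zn²⁺/Zn the anode: E°cell = +0.11 − (-0.72) = +0.83 V, n = 2.
Overall: Sn⁴⁺(aq) + Zn(s) → Sn²⁺(aq) + Zn²⁺(aq)
Q = [Sn²⁺]·[Zn²⁺] / ([Sn⁴⁺]); log Q = -2.742.
E = E° − (0.0592/n) log Q = +0.83 − (0.0592/2)(-2.742) = +0.911 V.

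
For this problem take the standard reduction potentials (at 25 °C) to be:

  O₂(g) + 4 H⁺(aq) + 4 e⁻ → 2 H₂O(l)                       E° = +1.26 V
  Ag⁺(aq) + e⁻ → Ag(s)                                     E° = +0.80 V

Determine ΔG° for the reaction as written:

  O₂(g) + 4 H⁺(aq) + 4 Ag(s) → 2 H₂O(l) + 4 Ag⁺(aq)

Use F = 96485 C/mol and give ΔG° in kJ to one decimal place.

As written, O₂/H₂O is reduced (cathode) and Ag⁺/Ag is oxidised (anode), so E°cell = (+1.26) − (+0.80) = +0.46 V.
Balancing electrons gives n = 4.
ΔG° = −nFE° = −(4)(96485)(+0.46) = -177,532 J = -177.5 kJ.

-177.5 kJ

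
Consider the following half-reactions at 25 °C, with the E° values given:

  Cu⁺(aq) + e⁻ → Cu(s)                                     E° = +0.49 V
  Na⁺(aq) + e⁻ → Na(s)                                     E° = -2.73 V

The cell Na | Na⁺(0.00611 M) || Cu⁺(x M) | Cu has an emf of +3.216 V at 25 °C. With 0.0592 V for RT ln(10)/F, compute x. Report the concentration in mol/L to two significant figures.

0.0052 M

Cu⁺/Cu is the cathode, Na⁺/Na the anode: E°cell = +3.22 V, n = 1.
Overall reaction: Cu⁺(aq) + Na(s) → Cu(s) + Na⁺(aq); Q = [Na⁺]^1/[Cu⁺]^1.
From E = E° − (0.0592/n) log Q: log Q = (E° − E)·n/0.0592 = (+3.22 − (+3.216))·1/0.0592 = 0.0676.
So 1·log[Cu⁺] = 1·log(0.00611) − log Q = -2.2140 − (0.0676) = -2.2816; [Cu⁺] = 10^(-2.2816) ≈ 0.0052 M.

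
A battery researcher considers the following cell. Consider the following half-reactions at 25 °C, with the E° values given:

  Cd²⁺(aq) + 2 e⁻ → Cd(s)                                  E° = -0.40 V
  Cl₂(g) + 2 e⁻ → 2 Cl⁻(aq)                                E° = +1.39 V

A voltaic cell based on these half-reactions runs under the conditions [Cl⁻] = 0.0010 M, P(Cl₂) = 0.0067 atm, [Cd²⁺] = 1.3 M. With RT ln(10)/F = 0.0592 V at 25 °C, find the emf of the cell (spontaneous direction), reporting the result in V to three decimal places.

+1.900 V

Cl₂/Cl⁻ is the cathode (higher E°), Cd²⁺/Cd the anode: E°cell = +1.39 − (-0.40) = +1.79 V, n = 2.
Overall: Cl₂(g) + Cd(s) → 2 Cl⁻(aq) + Cd²⁺(aq)
Q = [Cl⁻]^2·[Cd²⁺] / (P(Cl₂)); log Q = -3.712.
E = E° − (0.0592/n) log Q = +1.79 − (0.0592/2)(-3.712) = +1.900 V.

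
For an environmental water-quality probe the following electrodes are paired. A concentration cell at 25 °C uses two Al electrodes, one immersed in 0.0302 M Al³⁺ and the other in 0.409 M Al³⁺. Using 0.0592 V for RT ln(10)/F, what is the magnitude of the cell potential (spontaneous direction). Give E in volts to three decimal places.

+0.022 V

For a concentration cell E°cell = 0. The 0.409 M side is the cathode (reduction is favoured where [Al³⁺] is higher).
With n = 3, E = −(0.0592/3) log([Al³⁺]ₐₙ/[Al³⁺]꜀ₐₜ) = −(0.0592/3) log(0.0302/0.409) = −(0.0592/3)(-1.132) = +0.022 V.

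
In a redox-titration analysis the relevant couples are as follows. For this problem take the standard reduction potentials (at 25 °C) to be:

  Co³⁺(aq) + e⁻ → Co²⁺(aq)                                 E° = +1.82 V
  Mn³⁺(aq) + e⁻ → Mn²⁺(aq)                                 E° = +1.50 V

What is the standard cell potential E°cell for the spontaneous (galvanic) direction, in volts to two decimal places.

+0.32 V

The Co³⁺/Co²⁺ couple has the higher reduction potential, so it is the cathode; Mn³⁺/Mn²⁺ is oxidised at the anode.
E°cell = E°(cathode) − E°(anode) = (+1.82) − (+1.50) = +0.32 V.
Since E°cell > 0, the reaction is spontaneous under standard conditions.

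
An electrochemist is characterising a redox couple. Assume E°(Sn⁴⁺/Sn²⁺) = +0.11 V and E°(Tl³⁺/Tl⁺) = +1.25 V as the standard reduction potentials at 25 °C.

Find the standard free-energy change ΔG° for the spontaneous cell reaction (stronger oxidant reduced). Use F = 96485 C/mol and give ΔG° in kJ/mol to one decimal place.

-220.0 kJ/mol

Tl³⁺/Tl⁺ (E° = +1.25 V) is the cathode; Sn⁴⁺/Sn²⁺ (E° = +0.11 V) is the anode, so E°cell = +1.14 V.
Balancing electrons gives n = 2 (lcm of 2 and 2).
ΔG° = −nFE° = −(2)(96485)(+1.14) = -219,986 J = -220.0 kJ/mol.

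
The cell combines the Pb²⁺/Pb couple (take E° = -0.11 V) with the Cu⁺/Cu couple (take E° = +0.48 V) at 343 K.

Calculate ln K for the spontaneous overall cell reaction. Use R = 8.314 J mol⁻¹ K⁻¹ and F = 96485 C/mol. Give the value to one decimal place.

39.9

Cathode: Cu⁺/Cu; anode: Pb²⁺/Pb. E°cell = (+0.48) − (-0.11) = +0.59 V, with n = 2.
ΔG° = −nFE° = −RT ln K, so ln K = nFE°/(RT) = (2)(96485)(+0.59) / ((8.314)(343)) = 39.924.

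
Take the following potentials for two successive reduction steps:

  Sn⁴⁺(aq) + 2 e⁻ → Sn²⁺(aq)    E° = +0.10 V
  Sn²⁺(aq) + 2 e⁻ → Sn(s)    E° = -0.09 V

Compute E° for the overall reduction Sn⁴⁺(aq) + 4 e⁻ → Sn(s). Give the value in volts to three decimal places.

+0.005 V

Standard free energies of sequential steps add: ΔG°₃ = ΔG°₁ + ΔG°₂, so n₃E°₃ = n₁E°₁ + n₂E°₂.
E°₃ = (2×+0.10 + 2×-0.09) / 4 = (+0.020) / 4 = +0.005 V.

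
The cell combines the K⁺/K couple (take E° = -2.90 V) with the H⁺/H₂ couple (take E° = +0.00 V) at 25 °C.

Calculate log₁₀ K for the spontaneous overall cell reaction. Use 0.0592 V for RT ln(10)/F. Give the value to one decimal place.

98.0

Cathode: H⁺/H₂; anode: K⁺/K. E°cell = +2.90 V, n = 2.
log K = nE°cell / 0.0592 = (2)(+2.90) / 0.0592 = 98.0.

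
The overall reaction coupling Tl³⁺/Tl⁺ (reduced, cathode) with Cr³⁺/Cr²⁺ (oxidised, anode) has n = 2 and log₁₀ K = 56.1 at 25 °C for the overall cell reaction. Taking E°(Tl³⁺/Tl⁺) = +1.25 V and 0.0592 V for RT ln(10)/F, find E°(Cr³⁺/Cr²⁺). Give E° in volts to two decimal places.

E°cell = (0.0592/n)·log K = (0.0592/2)(56.1) = +1.661 V.
Since Tl³⁺/Tl⁺ is the cathode and Cr³⁺/Cr²⁺ the anode, E°cell = E°(Tl³⁺/Tl⁺) − E°(Cr³⁺/Cr²⁺).
So E°(Cr³⁺/Cr²⁺) = E°(Tl³⁺/Tl⁺) − E°cell = (+1.25) − (+1.661) = -0.41 V.

-0.41 V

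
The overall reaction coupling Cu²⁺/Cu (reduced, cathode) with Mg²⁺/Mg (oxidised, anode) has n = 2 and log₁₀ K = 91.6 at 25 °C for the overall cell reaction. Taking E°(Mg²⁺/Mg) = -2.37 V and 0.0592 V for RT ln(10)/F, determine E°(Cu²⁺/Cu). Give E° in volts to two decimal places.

+0.34 V

E°cell = (0.0592/n)·log K = (0.0592/2)(91.6) = +2.711 V.
Since Cu²⁺/Cu is the cathode and Mg²⁺/Mg the anode, E°cell = E°(Cu²⁺/Cu) − E°(Mg²⁺/Mg).
So E°(Cu²⁺/Cu) = E°cell + E°(Mg²⁺/Mg) = +2.711 + (-2.37) = +0.34 V.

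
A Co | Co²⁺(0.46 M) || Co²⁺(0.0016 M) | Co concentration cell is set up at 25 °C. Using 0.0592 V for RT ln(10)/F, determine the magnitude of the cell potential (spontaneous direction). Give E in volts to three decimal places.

For a concentration cell E°cell = 0. The 0.46 M side is the cathode (reduction is favoured where [Co²⁺] is higher).
With n = 2, E = −(0.0592/2) log([Co²⁺]ₐₙ/[Co²⁺]꜀ₐₜ) = −(0.0592/2) log(0.0016/0.46) = −(0.0592/2)(-2.459) = +0.073 V.

+0.073 V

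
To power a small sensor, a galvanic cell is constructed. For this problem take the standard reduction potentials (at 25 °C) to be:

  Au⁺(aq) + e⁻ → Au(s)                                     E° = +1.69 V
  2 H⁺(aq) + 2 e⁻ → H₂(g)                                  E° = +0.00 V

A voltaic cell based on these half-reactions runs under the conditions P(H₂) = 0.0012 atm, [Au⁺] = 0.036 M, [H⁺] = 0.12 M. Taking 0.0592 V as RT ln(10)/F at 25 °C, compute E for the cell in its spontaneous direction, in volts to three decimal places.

Au⁺/Au is the cathode (higher E°), H⁺/H₂ the anode: E°cell = +1.69 − (+0.00) = +1.69 V, n = 2.
Overall: 2 Au⁺(aq) + H₂(g) → 2 Au(s) + 2 H⁺(aq)
Q = [H⁺]^2 / ([Au⁺]^2·P(H₂)); log Q = 3.967.
E = E° − (0.0592/n) log Q = +1.69 − (0.0592/2)(3.967) = +1.573 V.

+1.573 V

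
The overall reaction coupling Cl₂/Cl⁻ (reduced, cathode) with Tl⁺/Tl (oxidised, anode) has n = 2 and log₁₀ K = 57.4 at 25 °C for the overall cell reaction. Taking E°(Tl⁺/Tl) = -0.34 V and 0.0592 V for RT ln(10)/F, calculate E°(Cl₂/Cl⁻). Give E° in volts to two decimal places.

E°cell = (0.0592/n)·log K = (0.0592/2)(57.4) = +1.699 V.
Since Cl₂/Cl⁻ is the cathode and Tl⁺/Tl the anode, E°cell = E°(Cl₂/Cl⁻) − E°(Tl⁺/Tl).
So E°(Cl₂/Cl⁻) = E°cell + E°(Tl⁺/Tl) = +1.699 + (-0.34) = +1.36 V.

+1.36 V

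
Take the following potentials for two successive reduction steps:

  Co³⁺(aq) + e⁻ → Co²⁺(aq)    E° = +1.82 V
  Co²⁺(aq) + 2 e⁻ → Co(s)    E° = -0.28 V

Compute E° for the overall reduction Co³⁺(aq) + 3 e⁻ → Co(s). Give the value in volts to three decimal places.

+0.420 V

Standard free energies of sequential steps add: ΔG°₃ = ΔG°₁ + ΔG°₂, so n₃E°₃ = n₁E°₁ + n₂E°₂.
E°₃ = (1×+1.82 + 2×-0.28) / 3 = (+1.260) / 3 = +0.420 V.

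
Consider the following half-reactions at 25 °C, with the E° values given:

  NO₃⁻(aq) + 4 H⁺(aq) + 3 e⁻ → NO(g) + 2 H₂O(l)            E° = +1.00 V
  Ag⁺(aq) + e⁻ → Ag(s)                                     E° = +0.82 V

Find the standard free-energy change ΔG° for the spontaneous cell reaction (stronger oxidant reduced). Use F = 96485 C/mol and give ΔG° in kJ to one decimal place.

-52.1 kJ

NO₃⁻/NO (E° = +1.00 V) is the cathode; Ag⁺/Ag (E° = +0.82 V) is the anode, so E°cell = +0.18 V.
Balancing electrons gives n = 3 (lcm of 3 and 1).
ΔG° = −nFE° = −(3)(96485)(+0.18) = -52,102 J = -52.1 kJ.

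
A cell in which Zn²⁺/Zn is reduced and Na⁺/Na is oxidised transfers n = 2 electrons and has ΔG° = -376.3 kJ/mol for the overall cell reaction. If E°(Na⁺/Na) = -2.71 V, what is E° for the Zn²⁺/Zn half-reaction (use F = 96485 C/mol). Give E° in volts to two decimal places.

-0.76 V

E°cell = −ΔG°/(nF) = −(-376.3×10³)/((2)(96485)) = +1.950 V.
Since Zn²⁺/Zn is the cathode and Na⁺/Na the anode, E°cell = E°(Zn²⁺/Zn) − E°(Na⁺/Na).
So E°(Zn²⁺/Zn) = E°cell + E°(Na⁺/Na) = +1.950 + (-2.71) = -0.76 V.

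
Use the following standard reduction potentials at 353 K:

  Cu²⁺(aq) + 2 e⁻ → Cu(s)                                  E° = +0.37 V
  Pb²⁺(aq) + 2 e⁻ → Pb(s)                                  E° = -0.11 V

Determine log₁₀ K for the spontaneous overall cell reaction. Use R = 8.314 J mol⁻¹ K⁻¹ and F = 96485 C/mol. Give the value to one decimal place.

Cathode: Cu²⁺/Cu; anode: Pb²⁺/Pb. E°cell = (+0.37) − (-0.11) = +0.48 V, with n = 2.
ΔG° = −nFE° = −RT ln K, so ln K = nFE°/(RT) = (2)(96485)(+0.48) / ((8.314)(353)) = 31.561.
log₁₀ K = 31.561 / ln 10 = 13.7.

13.7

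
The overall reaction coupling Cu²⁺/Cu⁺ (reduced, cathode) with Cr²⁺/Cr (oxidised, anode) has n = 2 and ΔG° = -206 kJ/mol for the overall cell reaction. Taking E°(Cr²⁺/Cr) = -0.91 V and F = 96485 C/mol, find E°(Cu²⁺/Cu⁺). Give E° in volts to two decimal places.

+0.16 V

E°cell = −ΔG°/(nF) = −(-206×10³)/((2)(96485)) = +1.068 V.
Since Cu²⁺/Cu⁺ is the cathode and Cr²⁺/Cr the anode, E°cell = E°(Cu²⁺/Cu⁺) − E°(Cr²⁺/Cr).
So E°(Cu²⁺/Cu⁺) = E°cell + E°(Cr²⁺/Cr) = +1.068 + (-0.91) = +0.16 V.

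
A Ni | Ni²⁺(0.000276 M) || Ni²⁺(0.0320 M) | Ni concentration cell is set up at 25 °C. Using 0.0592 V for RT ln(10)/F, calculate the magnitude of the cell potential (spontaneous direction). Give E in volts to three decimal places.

For a concentration cell E°cell = 0. The 0.0320 M side is the cathode (reduction is favoured where [Ni²⁺] is higher).
With n = 2, E = −(0.0592/2) log([Ni²⁺]ₐₙ/[Ni²⁺]꜀ₐₜ) = −(0.0592/2) log(0.000276/0.032) = −(0.0592/2)(-2.064) = +0.061 V.

+0.061 V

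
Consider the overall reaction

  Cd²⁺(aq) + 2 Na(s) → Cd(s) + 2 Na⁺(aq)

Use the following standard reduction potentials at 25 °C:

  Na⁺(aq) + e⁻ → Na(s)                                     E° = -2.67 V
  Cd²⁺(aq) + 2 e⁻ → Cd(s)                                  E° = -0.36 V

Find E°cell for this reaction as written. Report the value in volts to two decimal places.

The Cd²⁺/Cd couple has the higher reduction potential, so it is the cathode; Na⁺/Na is oxidised at the anode.
E°cell = E°(cathode) − E°(anode) = (-0.36) − (-2.67) = +2.31 V.

+2.31 V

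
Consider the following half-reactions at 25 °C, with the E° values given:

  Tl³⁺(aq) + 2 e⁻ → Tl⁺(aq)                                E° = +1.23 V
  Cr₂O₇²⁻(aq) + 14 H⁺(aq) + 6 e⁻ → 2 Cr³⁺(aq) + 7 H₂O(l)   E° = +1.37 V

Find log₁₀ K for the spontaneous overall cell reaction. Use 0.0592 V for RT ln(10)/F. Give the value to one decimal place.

Cathode: Cr₂O₇²⁻/Cr³⁺; anode: Tl³⁺/Tl⁺. E°cell = +0.14 V, n = 6.
log K = nE°cell / 0.0592 = (6)(+0.14) / 0.0592 = 14.2.

14.2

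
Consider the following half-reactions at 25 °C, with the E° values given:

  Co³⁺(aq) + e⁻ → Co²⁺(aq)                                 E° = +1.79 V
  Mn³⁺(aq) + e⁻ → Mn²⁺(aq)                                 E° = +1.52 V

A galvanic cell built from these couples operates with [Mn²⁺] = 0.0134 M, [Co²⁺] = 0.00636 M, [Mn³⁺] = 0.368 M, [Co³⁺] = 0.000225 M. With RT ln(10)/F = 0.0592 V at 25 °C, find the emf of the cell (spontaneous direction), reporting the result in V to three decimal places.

+0.099 V

Co³⁺/Co²⁺ is the cathode (higher E°), Mn³⁺/Mn²⁺ the anode: E°cell = +1.79 − (+1.52) = +0.27 V, n = 1.
Overall: Co³⁺(aq) + Mn²⁺(aq) → Co²⁺(aq) + Mn³⁺(aq)
Q = [Co²⁺]·[Mn³⁺] / ([Co³⁺]·[Mn²⁺]); log Q = 2.890.
E = E° − (0.0592/n) log Q = +0.27 − (0.0592/1)(2.890) = +0.099 V.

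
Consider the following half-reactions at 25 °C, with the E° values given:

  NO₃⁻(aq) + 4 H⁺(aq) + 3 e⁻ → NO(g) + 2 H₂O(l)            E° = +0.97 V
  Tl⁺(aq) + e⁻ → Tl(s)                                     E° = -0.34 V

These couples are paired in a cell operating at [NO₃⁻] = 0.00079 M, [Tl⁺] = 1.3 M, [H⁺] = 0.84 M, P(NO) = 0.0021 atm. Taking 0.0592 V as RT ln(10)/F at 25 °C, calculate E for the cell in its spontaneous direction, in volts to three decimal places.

+1.289 V

NO₃⁻/NO is the cathode (higher E°), Tl⁺/Tl the anode: E°cell = +0.97 − (-0.34) = +1.31 V, n = 3.
Overall: NO₃⁻(aq) + 4 H⁺(aq) + 3 Tl(s) → NO(g) + 2 H₂O(l) + 3 Tl⁺(aq)
Q = P(NO)·[Tl⁺]^3 / ([NO₃⁻]·[H⁺]^4); log Q = 1.069.
E = E° − (0.0592/n) log Q = +1.31 − (0.0592/3)(1.069) = +1.289 V.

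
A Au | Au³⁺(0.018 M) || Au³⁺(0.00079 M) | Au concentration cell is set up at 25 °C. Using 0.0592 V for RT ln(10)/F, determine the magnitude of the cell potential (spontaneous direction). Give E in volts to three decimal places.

For a concentration cell E°cell = 0. The 0.018 M side is the cathode (reduction is favoured where [Au³⁺] is higher).
With n = 3, E = −(0.0592/3) log([Au³⁺]ₐₙ/[Au³⁺]꜀ₐₜ) = −(0.0592/3) log(0.00079/0.018) = −(0.0592/3)(-1.358) = +0.027 V.

+0.027 V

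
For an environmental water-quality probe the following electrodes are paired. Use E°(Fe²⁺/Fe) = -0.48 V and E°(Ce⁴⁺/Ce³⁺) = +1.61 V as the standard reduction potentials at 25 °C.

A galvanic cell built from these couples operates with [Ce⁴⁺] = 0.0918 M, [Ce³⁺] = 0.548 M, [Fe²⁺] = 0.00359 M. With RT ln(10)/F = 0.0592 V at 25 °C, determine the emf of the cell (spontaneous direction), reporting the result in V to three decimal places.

Ce⁴⁺/Ce³⁺ is the cathode (higher E°), Fe²⁺/Fe the anode: E°cell = +1.61 − (-0.48) = +2.09 V, n = 2.
Overall: 2 Ce⁴⁺(aq) + Fe(s) → 2 Ce³⁺(aq) + Fe²⁺(aq)
Q = [Ce³⁺]^2·[Fe²⁺] / ([Ce⁴⁺]^2); log Q = -0.893.
E = E° − (0.0592/n) log Q = +2.09 − (0.0592/2)(-0.893) = +2.116 V.

+2.116 V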